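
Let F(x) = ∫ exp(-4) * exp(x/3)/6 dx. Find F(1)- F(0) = -exp(-4)/2 + exp(-11/3)/2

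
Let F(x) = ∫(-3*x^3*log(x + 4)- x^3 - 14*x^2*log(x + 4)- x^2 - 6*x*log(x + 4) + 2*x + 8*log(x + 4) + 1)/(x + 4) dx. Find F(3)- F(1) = -29*log(7) - log(5)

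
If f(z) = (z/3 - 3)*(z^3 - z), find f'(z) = 4*z^3/3 - 9*z^2 - 2*z/3 + 3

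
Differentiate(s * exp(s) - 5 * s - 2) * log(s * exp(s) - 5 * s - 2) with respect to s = s*exp(s)*log(s*exp(s) - 5*s - 2) + s*exp(s) + exp(s)*log(s*exp(s) - 5*s - 2) + exp(s) - 5*log(s*exp(s) - 5*s - 2) - 5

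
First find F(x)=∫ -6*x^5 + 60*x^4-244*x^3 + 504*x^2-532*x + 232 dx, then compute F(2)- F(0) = 88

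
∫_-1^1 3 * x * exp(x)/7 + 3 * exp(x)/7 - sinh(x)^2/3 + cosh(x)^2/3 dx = 3*exp(-1)/7 + 2/3 + 3*E/7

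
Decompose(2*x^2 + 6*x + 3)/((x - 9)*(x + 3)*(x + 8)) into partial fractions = 83/(85*(x + 8)) - 1/(20*(x + 3)) + 73/(68*(x - 9))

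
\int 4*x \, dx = 2*x^2 + C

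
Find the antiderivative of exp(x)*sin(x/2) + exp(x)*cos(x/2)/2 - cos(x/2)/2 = (exp(x) - 1)*sin(x/2) + C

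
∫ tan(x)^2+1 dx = tan(x) + C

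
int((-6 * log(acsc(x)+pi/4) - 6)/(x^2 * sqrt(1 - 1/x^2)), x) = 3*(4*acsc(x) + pi)*log(acsc(x) + pi/4)/2 + C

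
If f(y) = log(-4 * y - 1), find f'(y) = 4/(4*y + 1)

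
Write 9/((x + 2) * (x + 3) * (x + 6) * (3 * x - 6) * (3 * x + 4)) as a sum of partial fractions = -243/(1400*(3*x + 4)) + 1/(448*(x + 6)) - 1/(25*(x + 3)) + 3/(32*(x + 2)) + 3/(1600*(x - 2))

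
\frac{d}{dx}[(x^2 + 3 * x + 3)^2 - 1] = 4*x^3 + 18*x^2 + 30*x + 18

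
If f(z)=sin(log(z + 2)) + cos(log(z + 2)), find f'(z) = sqrt(2)*cos(log(z + 2) + pi/4)/(z + 2)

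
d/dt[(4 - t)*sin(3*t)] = -3*t*cos(3*t) - sin(3*t) + 12*cos(3*t)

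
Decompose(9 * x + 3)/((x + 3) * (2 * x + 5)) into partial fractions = -39/(2*x + 5) + 24/(x + 3)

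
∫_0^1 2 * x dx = 1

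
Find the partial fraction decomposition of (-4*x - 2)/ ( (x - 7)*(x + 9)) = -17/(8*(x + 9)) - 15/(8*(x - 7))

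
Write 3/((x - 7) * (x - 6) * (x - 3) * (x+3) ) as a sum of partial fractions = -1/(180*(x + 3)) + 1/(24*(x - 3)) - 1/(9*(x - 6)) + 3/(40*(x - 7))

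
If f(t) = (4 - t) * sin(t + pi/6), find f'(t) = -t*cos(t + pi/6) - sin(t + pi/6) + 4*cos(t + pi/6)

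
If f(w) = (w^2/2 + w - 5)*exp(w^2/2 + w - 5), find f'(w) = w^3*exp(w^2/2 + w - 5)/2 + 3*w^2*exp(w^2/2 + w - 5)/2 - 3*w*exp(w^2/2 + w - 5) - 4*exp(w^2/2 + w - 5)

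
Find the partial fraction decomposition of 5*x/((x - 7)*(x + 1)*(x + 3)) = -3/(4*(x + 3)) + 5/(16*(x + 1)) + 7/(16*(x - 7))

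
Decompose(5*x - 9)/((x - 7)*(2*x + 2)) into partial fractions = 7/(8*(x + 1)) + 13/(8*(x - 7))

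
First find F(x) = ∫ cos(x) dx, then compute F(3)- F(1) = -sin(1) + sin(3)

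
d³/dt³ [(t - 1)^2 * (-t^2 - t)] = 6 - 24*t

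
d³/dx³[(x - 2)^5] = 60*x^2 - 240*x + 240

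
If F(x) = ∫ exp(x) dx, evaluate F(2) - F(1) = -E + exp(2)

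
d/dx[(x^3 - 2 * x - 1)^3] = 9*x^8 - 42*x^6 - 18*x^5 + 60*x^4 + 48*x^3 - 15*x^2 - 24*x - 6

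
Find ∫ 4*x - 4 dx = 2*x^2 - 4*x + C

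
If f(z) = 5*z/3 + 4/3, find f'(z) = 5/3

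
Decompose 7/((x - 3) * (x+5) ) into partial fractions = -7/(8*(x + 5)) + 7/(8*(x - 3))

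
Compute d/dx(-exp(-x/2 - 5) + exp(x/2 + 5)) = (exp(x + 10) + 1)*exp(-x/2 - 5)/2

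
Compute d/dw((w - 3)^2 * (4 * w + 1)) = 12*w^2 - 46*w + 30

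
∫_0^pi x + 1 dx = -1/2 + (1 + pi)^2/2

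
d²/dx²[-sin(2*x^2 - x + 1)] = 16*x^2*sin(2*x^2 - x + 1) - 8*x*sin(2*x^2 - x + 1) + sin(2*x^2 - x + 1) - 4*cos(2*x^2 - x + 1)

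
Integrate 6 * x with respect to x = 3*x^2 + C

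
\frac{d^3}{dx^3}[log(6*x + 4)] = 54/(27*x^3 + 54*x^2 + 36*x + 8)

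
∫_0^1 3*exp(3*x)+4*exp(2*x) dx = -3 + (2 + E)*exp(2)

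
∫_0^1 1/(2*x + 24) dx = -log(3)/2 + log(13/4)/2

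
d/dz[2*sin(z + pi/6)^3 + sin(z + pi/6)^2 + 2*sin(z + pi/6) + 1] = 6*sin(z + pi/6)^2*cos(z + pi/6) + sin(2*z + pi/3) + 2*cos(z + pi/6)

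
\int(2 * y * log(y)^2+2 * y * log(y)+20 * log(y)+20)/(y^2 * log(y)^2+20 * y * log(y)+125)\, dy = log((y*log(y) + 10)^2/25 + 1) + C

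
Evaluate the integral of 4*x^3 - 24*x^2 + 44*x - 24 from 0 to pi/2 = -9 + (-1 + (-2 + pi/2)^2)^2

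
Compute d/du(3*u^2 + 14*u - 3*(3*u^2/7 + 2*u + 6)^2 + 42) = -108*u^3/49 - 108*u^2/7 - 342*u/7 - 58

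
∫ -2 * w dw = -w^2 + C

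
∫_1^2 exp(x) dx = -E + exp(2)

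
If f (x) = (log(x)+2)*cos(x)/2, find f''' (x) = (x^3*log(x)*sin(x) + 2*x^3*sin(x) - 3*x^2*cos(x) + 3*x*sin(x) + 2*cos(x))/(2*x^3)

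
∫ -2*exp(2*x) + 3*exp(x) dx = (3 - exp(x))*exp(x) + C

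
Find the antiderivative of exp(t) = exp(t) + C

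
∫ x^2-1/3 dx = x^3/3 - x/3 + C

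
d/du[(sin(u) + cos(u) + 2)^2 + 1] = 2*cos(2*u) + 4*sqrt(2)*cos(u + pi/4)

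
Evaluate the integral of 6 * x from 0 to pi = 3*pi^2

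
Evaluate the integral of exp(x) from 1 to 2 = -E + exp(2)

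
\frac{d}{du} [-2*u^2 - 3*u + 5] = -4*u - 3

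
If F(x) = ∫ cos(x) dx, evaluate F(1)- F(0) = sin(1)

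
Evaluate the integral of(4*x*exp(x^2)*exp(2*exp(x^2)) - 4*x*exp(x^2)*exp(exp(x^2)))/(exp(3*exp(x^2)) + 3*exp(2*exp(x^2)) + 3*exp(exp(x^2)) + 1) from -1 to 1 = 0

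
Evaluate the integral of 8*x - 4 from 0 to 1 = 0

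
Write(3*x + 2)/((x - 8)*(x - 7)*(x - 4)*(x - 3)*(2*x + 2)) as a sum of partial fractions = -1/(2880*(x + 1)) - 11/(160*(x - 3)) + 7/(60*(x - 4)) - 23/(192*(x - 7)) + 13/(180*(x - 8))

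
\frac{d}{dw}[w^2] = 2*w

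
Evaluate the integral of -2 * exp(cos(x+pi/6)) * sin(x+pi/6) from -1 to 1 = -2*exp(sin(1 + pi/3)) + 2*exp(cos(pi/6 + 1))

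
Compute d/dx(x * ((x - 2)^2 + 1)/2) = 3*x^2/2 - 4*x + 5/2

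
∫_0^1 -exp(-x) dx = -1 + exp(-1)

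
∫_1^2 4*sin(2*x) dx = 2*cos(2) - 2*cos(4)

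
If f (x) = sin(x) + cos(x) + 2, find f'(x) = -sin(x) + cos(x)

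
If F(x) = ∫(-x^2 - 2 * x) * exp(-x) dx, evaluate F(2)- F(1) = -9*exp(-1) + 16*exp(-2)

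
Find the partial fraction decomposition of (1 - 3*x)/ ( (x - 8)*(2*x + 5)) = -17/(21*(2*x + 5)) - 23/(21*(x - 8))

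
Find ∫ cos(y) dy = sin(y) + C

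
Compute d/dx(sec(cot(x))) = -sin(1/tan(x))/(sin(x)^2*cos(1/tan(x))^2)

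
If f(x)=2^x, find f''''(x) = 2^x*log(2)^4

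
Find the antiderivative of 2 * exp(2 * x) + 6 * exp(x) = (exp(x) + 6)*exp(x) + C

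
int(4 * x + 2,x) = 2*x^2 + 2*x + C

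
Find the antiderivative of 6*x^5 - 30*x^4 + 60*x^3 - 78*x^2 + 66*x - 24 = x^6 - 6*x^5 + 15*x^4 - 26*x^3 + 33*x^2 - 24*x + C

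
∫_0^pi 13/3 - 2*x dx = (-1 + pi/3)*(4 - 3*pi) + 4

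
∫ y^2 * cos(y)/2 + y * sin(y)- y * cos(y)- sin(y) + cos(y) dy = ((y - 1)^2 + 1)*sin(y)/2 + C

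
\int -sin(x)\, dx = cos(x) + C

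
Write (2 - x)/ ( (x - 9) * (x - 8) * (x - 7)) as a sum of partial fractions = -5/(2*(x - 7)) + 6/(x - 8) - 7/(2*(x - 9))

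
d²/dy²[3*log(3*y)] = -3/y^2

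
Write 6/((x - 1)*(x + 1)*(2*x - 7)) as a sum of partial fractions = 8/(15*(2*x - 7)) + 1/(3*(x + 1)) - 3/(5*(x - 1))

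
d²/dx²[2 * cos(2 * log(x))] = 4*(sin(2*log(x)) - 2*cos(2*log(x)))/x^2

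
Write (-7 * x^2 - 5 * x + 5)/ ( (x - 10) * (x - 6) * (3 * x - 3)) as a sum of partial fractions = -7/(135*(x - 1)) + 277/(60*(x - 6)) - 745/(108*(x - 10))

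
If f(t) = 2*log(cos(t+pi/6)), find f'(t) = -2*tan(t + pi/6)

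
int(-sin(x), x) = cos(x) + C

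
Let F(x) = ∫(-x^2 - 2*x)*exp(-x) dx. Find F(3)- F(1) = -9*exp(-1) + 25*exp(-3)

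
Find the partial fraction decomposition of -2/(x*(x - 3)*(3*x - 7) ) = 9/(7*(3*x - 7)) - 1/(3*(x - 3)) - 2/(21*x)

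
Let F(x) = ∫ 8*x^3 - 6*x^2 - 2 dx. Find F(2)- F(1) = 14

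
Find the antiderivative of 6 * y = 3*y^2 + C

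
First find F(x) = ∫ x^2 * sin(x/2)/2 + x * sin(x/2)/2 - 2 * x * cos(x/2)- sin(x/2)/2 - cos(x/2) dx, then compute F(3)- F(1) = -11*cos(3/2) + cos(1/2)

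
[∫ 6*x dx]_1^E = -3 + 3*exp(2)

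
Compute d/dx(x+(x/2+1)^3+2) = 3*x^2/8 + 3*x/2 + 5/2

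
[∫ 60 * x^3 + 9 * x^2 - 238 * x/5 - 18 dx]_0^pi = pi^2/5 + 9 + 3*pi + (3 + 3*pi)*(-4*pi^2 - 4*pi - 3 + 5*pi^3)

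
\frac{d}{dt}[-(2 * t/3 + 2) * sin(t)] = -2*t*cos(t)/3 - 2*sin(t)/3 - 2*cos(t)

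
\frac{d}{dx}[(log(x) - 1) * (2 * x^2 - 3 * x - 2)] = (4*x^2*log(x) - 2*x^2 - 3*x*log(x) - 2)/x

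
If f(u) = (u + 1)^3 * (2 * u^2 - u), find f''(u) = 40*u^3 + 60*u^2 + 18*u - 2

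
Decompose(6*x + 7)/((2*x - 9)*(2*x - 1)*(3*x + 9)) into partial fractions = -5/(42*(2*x - 1)) + 17/(90*(2*x - 9)) - 11/(315*(x + 3))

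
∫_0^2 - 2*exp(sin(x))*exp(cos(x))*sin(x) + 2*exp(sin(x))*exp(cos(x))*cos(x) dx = -2*E + 2*exp(cos(2) + sin(2))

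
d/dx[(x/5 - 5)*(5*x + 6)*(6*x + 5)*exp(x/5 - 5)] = 6*x^3*exp(x/5 - 5)/5 - 239*x^2*exp(x/5 - 5)/25 - 1677*x*exp(x/5 - 5)/5 - 329*exp(x/5 - 5)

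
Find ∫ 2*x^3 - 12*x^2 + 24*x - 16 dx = x^4/2 - 4*x^3 + 12*x^2 - 16*x + C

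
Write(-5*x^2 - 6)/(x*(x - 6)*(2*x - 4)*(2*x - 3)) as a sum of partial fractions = -23/(9*(2*x - 3)) + 13/(8*(x - 2)) - 31/(72*(x - 6)) + 1/(12*x)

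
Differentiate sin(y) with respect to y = cos(y)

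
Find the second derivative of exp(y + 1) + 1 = exp(y + 1)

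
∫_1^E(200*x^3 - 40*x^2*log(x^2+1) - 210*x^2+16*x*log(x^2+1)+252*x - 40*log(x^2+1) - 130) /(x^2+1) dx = -10*E - 4*(-2 + log(2))^2 - 2*log(2) + 2*log(1 + exp(2)) + 10 + 4*(-5*E + log(1 + exp(2)) + 3)^2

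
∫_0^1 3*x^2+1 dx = 2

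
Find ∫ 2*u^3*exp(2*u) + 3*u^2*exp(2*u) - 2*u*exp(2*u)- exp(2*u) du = u*(u^2 - 1)*exp(2*u) + C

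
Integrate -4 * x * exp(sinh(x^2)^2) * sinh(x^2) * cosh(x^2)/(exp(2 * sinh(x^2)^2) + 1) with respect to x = acot(exp(sinh(x^2)^2)) + C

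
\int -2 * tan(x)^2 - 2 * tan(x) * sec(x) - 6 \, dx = -4*x - 2*tan(x) - 2/cos(x) + C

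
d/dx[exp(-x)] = -exp(-x)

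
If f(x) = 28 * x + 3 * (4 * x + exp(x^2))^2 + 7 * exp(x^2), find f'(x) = 48*x^2*exp(x^2) + 12*x*exp(2*x^2) + 14*x*exp(x^2) + 96*x + 24*exp(x^2) + 28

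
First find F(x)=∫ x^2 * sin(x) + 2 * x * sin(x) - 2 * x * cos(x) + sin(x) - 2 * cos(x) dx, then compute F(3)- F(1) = 4*cos(1) - 16*cos(3)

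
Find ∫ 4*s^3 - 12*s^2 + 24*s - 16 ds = s^4 - 4*s^3 + 12*s^2 - 16*s + C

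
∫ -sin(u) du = cos(u) + C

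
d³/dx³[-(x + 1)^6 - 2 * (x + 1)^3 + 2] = -120*x^3 - 360*x^2 - 360*x - 132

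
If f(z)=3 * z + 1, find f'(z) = 3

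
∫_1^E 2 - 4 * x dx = E*(4 - 4*E)/2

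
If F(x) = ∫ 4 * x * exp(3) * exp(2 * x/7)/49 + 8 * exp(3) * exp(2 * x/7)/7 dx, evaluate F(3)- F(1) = -23*exp(23/7)/7 + 27*exp(27/7)/7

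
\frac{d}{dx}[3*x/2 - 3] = 3/2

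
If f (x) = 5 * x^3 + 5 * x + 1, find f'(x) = 15*x^2 + 5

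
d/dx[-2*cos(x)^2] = 2*sin(2*x)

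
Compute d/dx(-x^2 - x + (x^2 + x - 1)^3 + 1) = 6*x^5 + 15*x^4 - 15*x^2 - 2*x + 2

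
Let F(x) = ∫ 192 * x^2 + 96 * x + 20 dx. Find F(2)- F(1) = 612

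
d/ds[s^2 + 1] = 2*s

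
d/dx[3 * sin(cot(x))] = -3*cos(1/tan(x))/sin(x)^2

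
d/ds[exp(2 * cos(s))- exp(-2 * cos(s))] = -2*(exp(2*cos(s)) + exp(-2*cos(s)))*sin(s)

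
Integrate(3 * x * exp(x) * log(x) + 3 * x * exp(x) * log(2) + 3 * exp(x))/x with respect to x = 3*exp(x)*log(2*x) + C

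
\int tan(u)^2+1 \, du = tan(u) + C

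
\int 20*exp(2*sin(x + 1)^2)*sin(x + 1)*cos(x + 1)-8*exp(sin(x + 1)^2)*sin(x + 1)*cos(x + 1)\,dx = (5*exp(sin(x + 1)^2) - 4)*exp(sin(x + 1)^2) + C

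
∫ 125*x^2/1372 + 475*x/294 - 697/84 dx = 125*x^3/4116 + 475*x^2/588 - 697*x/84 + C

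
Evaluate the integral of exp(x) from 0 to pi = -1 + exp(pi)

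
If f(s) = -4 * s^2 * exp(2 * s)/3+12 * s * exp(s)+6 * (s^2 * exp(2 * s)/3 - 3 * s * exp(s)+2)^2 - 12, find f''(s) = 32*s^4*exp(4*s)/3 + 64*s^3*exp(4*s)/3 - 108*s^3*exp(3*s) + 8*s^2*exp(4*s) - 216*s^2*exp(3*s) + 728*s^2*exp(2*s)/3 - 72*s*exp(3*s) + 1456*s*exp(2*s)/3 - 60*s*exp(s) + 364*exp(2*s)/3 - 120*exp(s)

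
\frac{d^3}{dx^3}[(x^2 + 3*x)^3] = 120*x^3 + 540*x^2 + 648*x + 162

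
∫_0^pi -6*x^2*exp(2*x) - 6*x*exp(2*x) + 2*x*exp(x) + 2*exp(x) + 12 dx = -3*pi^2*exp(2*pi) + 12*pi + 2*pi*exp(pi)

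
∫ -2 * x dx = -x^2 + C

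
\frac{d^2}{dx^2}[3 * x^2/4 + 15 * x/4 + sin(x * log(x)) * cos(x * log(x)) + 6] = (-4*x*log(x)^2*sin(2*x*log(x)) - 8*x*log(x)*sin(2*x*log(x)) - 4*x*sin(2*x*log(x)) + 3*x + 2*cos(2*x*log(x)))/(2*x)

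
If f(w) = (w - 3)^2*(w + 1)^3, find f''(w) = 20*w^3 - 36*w^2 - 36*w + 20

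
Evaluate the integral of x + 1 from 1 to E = -2 + (1 + E)^2/2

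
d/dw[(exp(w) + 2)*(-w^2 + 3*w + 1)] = -w^2*exp(w) + w*exp(w) - 4*w + 4*exp(w) + 6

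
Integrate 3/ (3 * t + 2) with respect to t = log(3*t + 2) + C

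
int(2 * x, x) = x^2 + C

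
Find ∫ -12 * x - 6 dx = -6*x^2 - 6*x + C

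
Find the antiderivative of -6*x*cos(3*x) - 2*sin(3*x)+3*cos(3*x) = (1 - 2*x)*sin(3*x) + C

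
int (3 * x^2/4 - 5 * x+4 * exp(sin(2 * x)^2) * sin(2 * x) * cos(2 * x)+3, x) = x*(x^2 - 10*x + 12)/4 + exp(sin(2*x)^2) + C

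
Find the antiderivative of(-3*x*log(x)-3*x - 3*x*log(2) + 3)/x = -3*(x - 1)*log(2*x) + C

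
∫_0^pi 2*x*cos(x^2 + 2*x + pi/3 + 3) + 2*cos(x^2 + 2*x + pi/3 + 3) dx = -sin(pi/3 + 3) + sin(pi/3 + 3 + pi^2)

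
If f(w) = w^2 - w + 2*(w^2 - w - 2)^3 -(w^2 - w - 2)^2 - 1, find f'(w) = 12*w^5 - 30*w^4 - 28*w^3 + 72*w^2 + 32*w - 29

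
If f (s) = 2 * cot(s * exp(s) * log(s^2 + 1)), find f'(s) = -2*(s^3*log(s^2 + 1) + s^2*log(s^2 + 1) + 2*s^2 + s*log(s^2 + 1) + log(s^2 + 1))*exp(s)/((s^2 + 1)*sin(s*exp(s)*log(s^2 + 1))^2)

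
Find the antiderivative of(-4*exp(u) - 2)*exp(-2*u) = (4*exp(u) + 1)*exp(-2*u) + C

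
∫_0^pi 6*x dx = 3*pi^2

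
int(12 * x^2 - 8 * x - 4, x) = 4*x^3 - 4*x^2 - 4*x + C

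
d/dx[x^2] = 2*x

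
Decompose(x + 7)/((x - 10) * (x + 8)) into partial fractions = 1/(18*(x + 8)) + 17/(18*(x - 10))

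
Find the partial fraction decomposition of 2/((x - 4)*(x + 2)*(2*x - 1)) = -8/(35*(2*x - 1)) + 1/(15*(x + 2)) + 1/(21*(x - 4))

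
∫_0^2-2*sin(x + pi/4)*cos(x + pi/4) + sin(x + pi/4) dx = -sin(4)/2 + sqrt(2)/2 - cos(pi/4 + 2)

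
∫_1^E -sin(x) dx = cos(E) - cos(1)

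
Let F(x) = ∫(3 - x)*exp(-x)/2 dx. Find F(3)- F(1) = exp(-3)/2 + exp(-1)/2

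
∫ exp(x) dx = exp(x) + C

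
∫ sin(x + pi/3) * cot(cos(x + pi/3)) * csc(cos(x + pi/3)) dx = csc(cos(x + pi/3)) + C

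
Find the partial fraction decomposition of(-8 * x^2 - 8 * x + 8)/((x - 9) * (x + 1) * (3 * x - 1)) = -5/(13*(3*x - 1)) + 1/(5*(x + 1)) - 178/(65*(x - 9))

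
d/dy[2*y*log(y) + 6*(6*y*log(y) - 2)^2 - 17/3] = 432*y*log(y)^2 + 432*y*log(y) - 142*log(y) - 142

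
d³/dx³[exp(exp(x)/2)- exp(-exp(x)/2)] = (exp(3*x) - 6*exp(2*x) + 4*exp(x) + 4*exp(x + exp(x)) + 6*exp(2*x + exp(x)) + exp(3*x + exp(x)))*exp(-exp(x)/2)/8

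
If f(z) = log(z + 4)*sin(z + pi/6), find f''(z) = (-z^2*log(z + 4)*sin(z + pi/6) - 8*z*log(z + 4)*sin(z + pi/6) + 2*z*cos(z + pi/6) - 16*log(z + 4)*sin(z + pi/6) - sin(z + pi/6) + 8*cos(z + pi/6))/(z^2 + 8*z + 16)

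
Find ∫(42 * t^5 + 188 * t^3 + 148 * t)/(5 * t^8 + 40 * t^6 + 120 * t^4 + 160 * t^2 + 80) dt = (-4*t^6 - 45*t^4 - 137*t^2 - 116)/(5*(t^6 + 6*t^4 + 12*t^2 + 8)) + C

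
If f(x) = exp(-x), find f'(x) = -exp(-x)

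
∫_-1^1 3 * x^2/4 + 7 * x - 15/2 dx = -29/2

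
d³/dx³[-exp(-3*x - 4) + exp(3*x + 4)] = (27*exp(6*x + 8) + 27)*exp(-3*x - 4)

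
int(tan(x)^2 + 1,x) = tan(x) + C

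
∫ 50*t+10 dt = 25*t^2 + 10*t + C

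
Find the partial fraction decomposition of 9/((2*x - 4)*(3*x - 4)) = -27/(4*(3*x - 4)) + 9/(4*(x - 2))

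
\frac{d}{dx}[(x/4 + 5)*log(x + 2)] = (x*log(x + 2) + x + 2*log(x + 2) + 20)/(4*x + 8)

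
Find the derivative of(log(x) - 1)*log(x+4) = (x*log(x) + x*log(x + 4) - x + 4*log(x + 4))/(x^2 + 4*x)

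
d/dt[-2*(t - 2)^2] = 8 - 4*t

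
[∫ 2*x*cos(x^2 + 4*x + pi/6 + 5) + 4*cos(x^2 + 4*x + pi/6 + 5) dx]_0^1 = sin(pi/6 + 10) - sin(pi/6 + 5)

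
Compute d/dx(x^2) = 2*x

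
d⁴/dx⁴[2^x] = 2^x*log(2)^4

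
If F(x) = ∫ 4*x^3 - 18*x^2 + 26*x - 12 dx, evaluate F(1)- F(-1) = -36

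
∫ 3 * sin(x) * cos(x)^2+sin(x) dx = -cos(x)^3 - cos(x) + C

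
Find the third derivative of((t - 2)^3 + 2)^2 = 120*t^3 - 720*t^2 + 1440*t - 936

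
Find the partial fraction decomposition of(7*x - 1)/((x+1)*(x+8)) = 57/(7*(x + 8)) - 8/(7*(x + 1))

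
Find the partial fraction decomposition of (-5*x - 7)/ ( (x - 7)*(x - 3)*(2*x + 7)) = 2/(13*(2*x + 7)) + 11/(26*(x - 3)) - 1/(2*(x - 7))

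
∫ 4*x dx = 2*x^2 + C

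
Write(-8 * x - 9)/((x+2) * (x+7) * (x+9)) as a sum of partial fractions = 9/(2*(x + 9)) - 47/(10*(x + 7)) + 1/(5*(x + 2))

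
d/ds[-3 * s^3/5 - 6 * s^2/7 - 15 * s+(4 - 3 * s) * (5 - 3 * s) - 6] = -9*s^2/5 + 114*s/7 - 42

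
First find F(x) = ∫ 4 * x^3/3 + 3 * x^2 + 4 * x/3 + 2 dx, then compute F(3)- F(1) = 62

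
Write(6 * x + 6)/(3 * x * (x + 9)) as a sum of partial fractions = 16/(9*(x + 9)) + 2/(9*x)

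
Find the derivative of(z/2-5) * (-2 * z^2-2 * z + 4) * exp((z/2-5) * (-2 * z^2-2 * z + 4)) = (3*z^5 - 45*z^4 + 114*z^3 + 381*z^2 - 198*z - 228)*exp(-z^3 + 9*z^2 + 12*z - 20)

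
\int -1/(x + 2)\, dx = -log(x + 2) + C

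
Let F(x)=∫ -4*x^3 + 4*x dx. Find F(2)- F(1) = -9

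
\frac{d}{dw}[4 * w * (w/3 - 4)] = 8*w/3 - 16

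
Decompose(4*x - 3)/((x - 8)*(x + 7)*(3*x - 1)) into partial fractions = 15/(506*(3*x - 1)) - 31/(330*(x + 7)) + 29/(345*(x - 8))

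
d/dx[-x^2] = -2*x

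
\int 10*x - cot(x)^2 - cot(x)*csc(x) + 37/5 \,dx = 5*x^2 + 42*x/5 + cot(x) + csc(x) + C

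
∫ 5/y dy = 5*log(2*y) + C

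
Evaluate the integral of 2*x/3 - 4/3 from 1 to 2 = -1/3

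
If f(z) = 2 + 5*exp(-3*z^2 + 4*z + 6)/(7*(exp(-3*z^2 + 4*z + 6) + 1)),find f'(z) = (-30*z*exp(-3*z^2 + 4*z + 6) + 20*exp(-3*z^2 + 4*z + 6))/(7*exp(12)*exp(8*z)*exp(-6*z^2) + 14*exp(6)*exp(4*z)*exp(-3*z^2) + 7)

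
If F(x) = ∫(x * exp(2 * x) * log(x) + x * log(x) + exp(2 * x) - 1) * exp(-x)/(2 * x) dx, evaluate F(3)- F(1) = (-exp(-3) + exp(3))*log(3)/2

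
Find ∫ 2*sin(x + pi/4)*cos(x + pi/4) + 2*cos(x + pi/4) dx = (sin(x + pi/4) + 1)^2 + C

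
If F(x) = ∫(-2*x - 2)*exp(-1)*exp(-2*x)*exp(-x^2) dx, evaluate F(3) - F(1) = -exp(-4) + exp(-16)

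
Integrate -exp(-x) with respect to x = exp(-x) + C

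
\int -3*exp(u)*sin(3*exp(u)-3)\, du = cos(3*exp(u) - 3) + C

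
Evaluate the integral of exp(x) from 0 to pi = -1 + exp(pi)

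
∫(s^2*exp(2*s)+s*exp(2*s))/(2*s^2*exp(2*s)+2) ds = log(s^2*exp(2*s) + 1)/4 + C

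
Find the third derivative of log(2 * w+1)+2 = 16/(8*w^3 + 12*w^2 + 6*w + 1)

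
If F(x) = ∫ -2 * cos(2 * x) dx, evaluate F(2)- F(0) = -sin(4)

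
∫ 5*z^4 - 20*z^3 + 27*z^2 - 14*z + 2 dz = z^5 - 5*z^4 + 9*z^3 - 7*z^2 + 2*z + C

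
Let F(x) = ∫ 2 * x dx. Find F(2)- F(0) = 4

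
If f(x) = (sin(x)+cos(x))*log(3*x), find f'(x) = sqrt(2)*(x*log(x)*cos(x + pi/4) + x*log(3)*cos(x + pi/4) + sin(x + pi/4))/x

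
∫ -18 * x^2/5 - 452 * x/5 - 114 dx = -6*x^3/5 - 226*x^2/5 - 114*x + C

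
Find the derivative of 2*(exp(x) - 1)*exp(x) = 4*exp(2*x) - 2*exp(x)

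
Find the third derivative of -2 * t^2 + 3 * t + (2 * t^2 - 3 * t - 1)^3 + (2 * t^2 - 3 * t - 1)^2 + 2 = 960*t^3 - 2160*t^2 + 1104*t - 18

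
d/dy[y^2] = 2*y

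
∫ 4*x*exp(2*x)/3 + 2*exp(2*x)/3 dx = 2*x*exp(2*x)/3 + C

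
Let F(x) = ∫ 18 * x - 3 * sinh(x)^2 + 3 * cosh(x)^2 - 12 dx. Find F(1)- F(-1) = -18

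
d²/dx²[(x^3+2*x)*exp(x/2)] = x^3*exp(x/2)/4 + 3*x^2*exp(x/2) + 13*x*exp(x/2)/2 + 2*exp(x/2)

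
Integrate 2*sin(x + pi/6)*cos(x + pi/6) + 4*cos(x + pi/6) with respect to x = (sin(x + pi/6) + 2)^2 + C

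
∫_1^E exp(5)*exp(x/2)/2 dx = -exp(11/2) + exp(E/2 + 5)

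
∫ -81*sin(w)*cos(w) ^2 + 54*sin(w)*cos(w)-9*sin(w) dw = (3*cos(w) - 1)^3 + C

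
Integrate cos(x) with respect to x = sin(x) + C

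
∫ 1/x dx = log(-3*x) + C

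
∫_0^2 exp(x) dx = -1 + exp(2)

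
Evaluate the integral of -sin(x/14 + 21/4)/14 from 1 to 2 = -cos(149/28) + cos(151/28)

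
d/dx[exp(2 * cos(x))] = -2*exp(2*cos(x))*sin(x)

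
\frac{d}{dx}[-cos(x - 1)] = sin(x - 1)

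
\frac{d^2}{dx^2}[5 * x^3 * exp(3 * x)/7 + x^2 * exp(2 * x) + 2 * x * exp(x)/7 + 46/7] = 45*x^3*exp(3*x)/7 + 90*x^2*exp(3*x)/7 + 4*x^2*exp(2*x) + 30*x*exp(3*x)/7 + 8*x*exp(2*x) + 2*x*exp(x)/7 + 2*exp(2*x) + 4*exp(x)/7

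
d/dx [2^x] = 2^x*log(2)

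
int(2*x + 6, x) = x^2 + 6*x + C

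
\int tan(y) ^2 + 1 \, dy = tan(y) + C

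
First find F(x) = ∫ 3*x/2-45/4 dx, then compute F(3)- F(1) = -33/2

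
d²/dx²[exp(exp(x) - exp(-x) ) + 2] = (exp(exp(x) - exp(-x)) - exp(x + exp(x) - exp(-x)) + 2*exp(2*x + exp(x) - exp(-x)) + exp(3*x + exp(x) - exp(-x)) + exp(4*x + exp(x) - exp(-x)))*exp(-2*x)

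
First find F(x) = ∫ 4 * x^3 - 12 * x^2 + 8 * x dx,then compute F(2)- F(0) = 0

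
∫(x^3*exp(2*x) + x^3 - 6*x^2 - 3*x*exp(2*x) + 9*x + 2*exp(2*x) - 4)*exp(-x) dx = 2*(x - 1)^3*sinh(x) + C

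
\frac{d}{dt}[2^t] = 2^t*log(2)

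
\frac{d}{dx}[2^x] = 2^x*log(2)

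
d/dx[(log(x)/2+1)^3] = (3*log(x)^2 + 12*log(x) + 12)/(8*x)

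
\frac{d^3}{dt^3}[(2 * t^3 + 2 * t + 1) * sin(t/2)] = -t^3*cos(t/2)/4 - 9*t^2*sin(t/2)/2 + 71*t*cos(t/2)/4 + 21*sin(t/2)/2 - cos(t/2)/8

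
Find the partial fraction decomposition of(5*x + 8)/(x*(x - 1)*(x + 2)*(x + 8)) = 2/(27*(x + 8)) - 1/(18*(x + 2)) + 13/(27*(x - 1)) - 1/(2*x)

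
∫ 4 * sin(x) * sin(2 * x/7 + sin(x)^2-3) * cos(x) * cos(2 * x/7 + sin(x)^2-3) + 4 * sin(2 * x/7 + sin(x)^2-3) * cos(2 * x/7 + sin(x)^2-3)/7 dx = sin(2*x/7 + sin(x)^2 - 3)^2 + C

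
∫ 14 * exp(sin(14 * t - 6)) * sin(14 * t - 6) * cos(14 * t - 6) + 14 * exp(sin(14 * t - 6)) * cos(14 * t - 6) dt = exp(sin(14*t - 6))*sin(14*t - 6) + C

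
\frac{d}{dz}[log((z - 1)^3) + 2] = 3/(z - 1)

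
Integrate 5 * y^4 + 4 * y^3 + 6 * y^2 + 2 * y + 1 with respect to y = y^5 + y^4 + 2*y^3 + y^2 + y + C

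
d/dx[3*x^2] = 6*x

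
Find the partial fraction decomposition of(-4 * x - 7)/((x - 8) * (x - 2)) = 5/(2*(x - 2)) - 13/(2*(x - 8))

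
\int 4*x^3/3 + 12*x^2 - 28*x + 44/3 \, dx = x^4/3 + 4*x^3 - 14*x^2 + 44*x/3 + C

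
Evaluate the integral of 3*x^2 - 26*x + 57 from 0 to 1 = 45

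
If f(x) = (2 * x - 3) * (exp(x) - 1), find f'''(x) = 2*x*exp(x) + 3*exp(x)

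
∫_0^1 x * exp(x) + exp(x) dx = E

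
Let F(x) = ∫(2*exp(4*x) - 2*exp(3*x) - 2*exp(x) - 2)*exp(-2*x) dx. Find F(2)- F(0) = -1 + (-1 - exp(-2) + exp(2))^2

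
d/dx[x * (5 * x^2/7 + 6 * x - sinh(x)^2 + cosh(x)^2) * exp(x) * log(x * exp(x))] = (5*x^4/7 + 5*x^3*log(x)/7 + 62*x^3/7 + 57*x^2*log(x)/7 + 138*x^2/7 + 13*x*log(x) + 8*x + log(x) + 1)*exp(x)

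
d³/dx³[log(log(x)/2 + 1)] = (2*log(x)^2 + 11*log(x) + 16)/(x^3*log(x)^3 + 6*x^3*log(x)^2 + 12*x^3*log(x) + 8*x^3)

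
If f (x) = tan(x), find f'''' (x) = 24*tan(x)^5 + 40*tan(x)^3 + 16*tan(x)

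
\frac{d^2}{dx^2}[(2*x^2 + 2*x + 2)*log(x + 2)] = (4*x^2*log(x + 2) + 6*x^2 + 16*x*log(x + 2) + 18*x + 16*log(x + 2) + 6)/(x^2 + 4*x + 4)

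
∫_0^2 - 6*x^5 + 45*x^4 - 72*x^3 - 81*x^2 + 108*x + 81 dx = 98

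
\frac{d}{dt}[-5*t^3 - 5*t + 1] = -15*t^2 - 5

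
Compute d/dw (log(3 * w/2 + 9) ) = 1/(w + 6)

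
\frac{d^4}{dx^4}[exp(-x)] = exp(-x)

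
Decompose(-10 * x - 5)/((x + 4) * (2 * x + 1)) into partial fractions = -5/(x + 4)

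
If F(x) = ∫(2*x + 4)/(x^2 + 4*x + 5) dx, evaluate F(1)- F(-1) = -log(2) + log(10)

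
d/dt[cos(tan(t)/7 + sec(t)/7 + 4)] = -(sin(t) + 1)*sin(tan(t)/7 + 4 + 1/(7*cos(t)))/(7*cos(t)^2)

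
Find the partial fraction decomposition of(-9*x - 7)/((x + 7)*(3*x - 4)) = -57/(25*(3*x - 4)) - 56/(25*(x + 7))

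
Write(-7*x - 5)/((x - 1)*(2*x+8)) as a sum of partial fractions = -23/(10*(x + 4)) - 6/(5*(x - 1))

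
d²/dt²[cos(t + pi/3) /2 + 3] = -cos(t + pi/3)/2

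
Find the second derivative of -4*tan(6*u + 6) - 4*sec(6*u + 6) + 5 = -288*tan(6*u + 6)^3 - 288*tan(6*u + 6)^2*sec(6*u + 6) - 288*tan(6*u + 6) - 144*sec(6*u + 6)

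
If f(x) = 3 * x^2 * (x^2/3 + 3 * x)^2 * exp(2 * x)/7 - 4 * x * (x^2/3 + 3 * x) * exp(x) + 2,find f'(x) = 2*x^6*exp(2*x)/21 + 2*x^5*exp(2*x) + 12*x^4*exp(2*x) + 108*x^3*exp(2*x)/7 - 4*x^3*exp(x)/3 - 16*x^2*exp(x) - 24*x*exp(x)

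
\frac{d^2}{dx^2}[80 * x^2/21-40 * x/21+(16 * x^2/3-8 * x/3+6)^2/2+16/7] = 512*x^2/3 - 256*x/3 + 4960/63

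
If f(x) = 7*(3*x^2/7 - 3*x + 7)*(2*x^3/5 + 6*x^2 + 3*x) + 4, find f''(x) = 24*x^3 + 576*x^2/5 - 2922*x/5 + 462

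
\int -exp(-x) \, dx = exp(-x) + C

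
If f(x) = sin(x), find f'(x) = cos(x)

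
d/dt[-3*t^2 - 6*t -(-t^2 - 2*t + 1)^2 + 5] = -4*t^3 - 12*t^2 - 10*t - 2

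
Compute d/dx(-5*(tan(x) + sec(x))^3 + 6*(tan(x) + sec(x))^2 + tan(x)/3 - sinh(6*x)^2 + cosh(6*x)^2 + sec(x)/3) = 2*(sin(x) + 1)^2*(-23*sin(x)/(3*cos(x)) + 6 - 22/(3*cos(x)))/cos(x)^3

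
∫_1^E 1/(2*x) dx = 1/2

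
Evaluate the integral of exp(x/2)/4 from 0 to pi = -1/2 + exp(pi/2)/2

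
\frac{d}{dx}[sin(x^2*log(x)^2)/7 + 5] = 2*x*(log(x) + 1)*log(x)*cos(x^2*log(x)^2)/7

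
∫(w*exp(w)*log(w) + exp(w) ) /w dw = exp(w)*log(w) + C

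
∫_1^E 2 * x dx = -1 + exp(2)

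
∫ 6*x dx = 3*x^2 + C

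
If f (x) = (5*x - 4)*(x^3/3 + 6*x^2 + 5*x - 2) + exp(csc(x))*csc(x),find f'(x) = 20*x^3/3 + 86*x^2 + 2*x - exp(csc(x))*cot(x)*csc(x)^2 - exp(csc(x))*cot(x)*csc(x) - 30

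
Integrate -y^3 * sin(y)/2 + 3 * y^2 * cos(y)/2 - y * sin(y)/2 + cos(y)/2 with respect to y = y*(y^2 + 1)*cos(y)/2 + C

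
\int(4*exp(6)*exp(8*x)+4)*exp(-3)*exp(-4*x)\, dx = 2*sinh(4*x + 3) + C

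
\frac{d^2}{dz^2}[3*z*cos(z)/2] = -3*z*cos(z)/2 - 3*sin(z)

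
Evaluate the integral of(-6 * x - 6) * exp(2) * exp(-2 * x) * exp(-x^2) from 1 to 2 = -3*exp(-1) + 3*exp(-6)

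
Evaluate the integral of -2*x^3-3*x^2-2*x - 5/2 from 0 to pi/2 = (pi/4 + 1)*(-pi^3/8 - pi - 1) + 1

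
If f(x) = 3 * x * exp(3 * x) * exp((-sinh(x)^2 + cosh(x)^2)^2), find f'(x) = 9*x*exp(3*x + 1) + 3*exp(3*x + 1)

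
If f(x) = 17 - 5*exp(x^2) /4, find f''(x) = -5*x^2*exp(x^2) - 5*exp(x^2)/2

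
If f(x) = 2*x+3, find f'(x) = 2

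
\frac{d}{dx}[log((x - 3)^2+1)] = (2*x - 6)/(x^2 - 6*x + 10)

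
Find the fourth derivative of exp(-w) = exp(-w)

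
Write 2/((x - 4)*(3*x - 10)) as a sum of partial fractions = -3/(3*x - 10) + 1/(x - 4)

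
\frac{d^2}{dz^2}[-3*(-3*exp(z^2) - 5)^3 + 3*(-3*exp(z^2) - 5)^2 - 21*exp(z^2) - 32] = 2916*z^2*exp(3*z^2) + 6912*z^2*exp(2*z^2) + 2976*z^2*exp(z^2) + 486*exp(3*z^2) + 1728*exp(2*z^2) + 1488*exp(z^2)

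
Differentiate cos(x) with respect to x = -sin(x)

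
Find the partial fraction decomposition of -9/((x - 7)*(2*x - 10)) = 9/(4*(x - 5)) - 9/(4*(x - 7))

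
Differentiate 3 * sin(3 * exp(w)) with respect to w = 9*exp(w)*cos(3*exp(w))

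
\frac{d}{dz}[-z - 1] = -1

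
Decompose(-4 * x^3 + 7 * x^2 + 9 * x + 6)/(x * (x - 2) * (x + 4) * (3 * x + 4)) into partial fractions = 43/(32*(3*x + 4)) - 169/(96*(x + 4)) + 1/(6*(x - 2)) - 3/(16*x)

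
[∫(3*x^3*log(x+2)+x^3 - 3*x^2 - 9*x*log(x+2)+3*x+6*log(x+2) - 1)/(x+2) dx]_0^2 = 3*log(2)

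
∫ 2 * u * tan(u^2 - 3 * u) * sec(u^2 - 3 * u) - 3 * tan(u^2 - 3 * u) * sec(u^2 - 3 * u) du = sec(u*(u - 3)) + C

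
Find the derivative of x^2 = 2*x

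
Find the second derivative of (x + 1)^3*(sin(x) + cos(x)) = -x^3*sin(x) - x^3*cos(x) - 9*x^2*sin(x) + 3*x^2*cos(x) - 9*x*sin(x) + 15*x*cos(x) - sin(x) + 11*cos(x)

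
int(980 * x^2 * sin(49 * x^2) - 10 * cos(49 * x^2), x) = -10*x*cos(49*x^2) + C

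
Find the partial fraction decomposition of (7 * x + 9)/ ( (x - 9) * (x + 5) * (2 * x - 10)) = -13/(140*(x + 5)) - 11/(20*(x - 5)) + 9/(14*(x - 9))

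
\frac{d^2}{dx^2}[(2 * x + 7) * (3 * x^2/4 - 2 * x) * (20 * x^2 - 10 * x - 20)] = 600*x^3 + 120*x^2 - 1935*x + 230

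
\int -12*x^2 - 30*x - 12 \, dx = -4*x^3 - 15*x^2 - 12*x + C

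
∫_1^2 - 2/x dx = -2*log(6) + 2*log(3)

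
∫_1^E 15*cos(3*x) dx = -5*sin(3) + 5*sin(3*E)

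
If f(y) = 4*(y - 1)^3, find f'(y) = 12*y^2 - 24*y + 12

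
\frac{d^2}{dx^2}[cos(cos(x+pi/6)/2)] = -sin(x + pi/6)^2*cos(cos(x + pi/6)/2)/4 + sin(cos(x + pi/6)/2)*cos(x + pi/6)/2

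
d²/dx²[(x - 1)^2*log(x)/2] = (2*x^2*log(x) + 3*x^2 - 2*x - 1)/(2*x^2)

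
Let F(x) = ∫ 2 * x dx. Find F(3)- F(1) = 8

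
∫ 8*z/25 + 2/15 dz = 4*z^2/25 + 2*z/15 + C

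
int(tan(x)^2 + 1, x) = tan(x) + C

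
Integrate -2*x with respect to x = -x^2 + C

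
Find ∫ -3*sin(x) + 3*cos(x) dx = 3*sqrt(2)*sin(x + pi/4) + C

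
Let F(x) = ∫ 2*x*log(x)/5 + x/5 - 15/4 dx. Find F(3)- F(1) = -15/2 + 9*log(3)/5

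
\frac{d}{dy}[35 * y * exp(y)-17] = 35*y*exp(y) + 35*exp(y)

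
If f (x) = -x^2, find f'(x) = -2*x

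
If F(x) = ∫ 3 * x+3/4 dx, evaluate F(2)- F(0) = 15/2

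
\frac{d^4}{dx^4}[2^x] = 2^x*log(2)^4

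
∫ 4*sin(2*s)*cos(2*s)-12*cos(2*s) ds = (sin(2*s) - 3)^2 + C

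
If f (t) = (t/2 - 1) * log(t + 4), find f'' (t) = (t + 10)/(2*t^2 + 16*t + 32)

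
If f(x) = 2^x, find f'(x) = 2^x*log(2)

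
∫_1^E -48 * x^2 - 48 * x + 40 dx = -16*exp(3) - 24*exp(2) + 40*E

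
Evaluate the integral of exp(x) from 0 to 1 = -1 + E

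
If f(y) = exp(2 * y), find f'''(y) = 8*exp(2*y)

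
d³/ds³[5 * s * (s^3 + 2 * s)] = 120*s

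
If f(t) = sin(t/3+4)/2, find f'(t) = cos(t/3 + 4)/6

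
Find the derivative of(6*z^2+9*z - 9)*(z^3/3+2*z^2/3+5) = 10*z^4 + 28*z^3 + 9*z^2 + 48*z + 45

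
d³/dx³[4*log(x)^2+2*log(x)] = (16*log(x) - 20)/x^3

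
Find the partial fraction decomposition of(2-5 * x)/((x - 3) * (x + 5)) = -27/(8*(x + 5)) - 13/(8*(x - 3))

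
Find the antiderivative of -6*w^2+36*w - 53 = -2*w^3 + 18*w^2 - 53*w + C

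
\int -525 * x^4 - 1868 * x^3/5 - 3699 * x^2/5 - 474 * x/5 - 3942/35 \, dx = -105*x^5 - 467*x^4/5 - 1233*x^3/5 - 237*x^2/5 - 3942*x/35 + C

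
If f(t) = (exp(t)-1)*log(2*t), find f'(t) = (t*exp(t)*log(t) + t*exp(t)*log(2) + exp(t) - 1)/t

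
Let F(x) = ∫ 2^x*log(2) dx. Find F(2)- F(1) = 2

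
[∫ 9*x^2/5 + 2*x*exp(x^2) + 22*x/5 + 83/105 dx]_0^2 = 1489/105 + exp(4)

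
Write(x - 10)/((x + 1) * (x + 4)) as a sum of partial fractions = 14/(3*(x + 4)) - 11/(3*(x + 1))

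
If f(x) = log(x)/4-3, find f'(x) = 1/(4*x)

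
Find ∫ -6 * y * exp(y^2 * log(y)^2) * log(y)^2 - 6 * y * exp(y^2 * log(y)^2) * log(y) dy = -3*exp(y^2*log(y)^2) + C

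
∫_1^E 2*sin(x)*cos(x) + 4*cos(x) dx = -(sin(1) + 2)^2 + (sin(E) + 2)^2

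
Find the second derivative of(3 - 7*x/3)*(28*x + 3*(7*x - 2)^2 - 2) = 3430/3 - 2058*x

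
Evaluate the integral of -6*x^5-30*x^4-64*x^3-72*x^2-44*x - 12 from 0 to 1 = -81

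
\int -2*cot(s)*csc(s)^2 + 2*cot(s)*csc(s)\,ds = (csc(s) - 1)^2 + C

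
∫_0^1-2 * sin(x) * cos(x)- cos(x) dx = -sin(1) - sin(1)^2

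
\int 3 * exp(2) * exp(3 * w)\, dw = exp(3*w + 2) + C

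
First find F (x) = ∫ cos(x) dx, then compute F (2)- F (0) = sin(2)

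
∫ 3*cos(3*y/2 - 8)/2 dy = sin(3*y/2 - 8) + C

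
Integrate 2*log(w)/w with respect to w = log(w)^2 + C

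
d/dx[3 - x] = -1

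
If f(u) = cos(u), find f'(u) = -sin(u)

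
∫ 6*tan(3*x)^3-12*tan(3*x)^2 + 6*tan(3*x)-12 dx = (tan(3*x) - 2)^2 + C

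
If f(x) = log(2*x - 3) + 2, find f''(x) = -4/(4*x^2 - 12*x + 9)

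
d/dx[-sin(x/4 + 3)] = -cos(x/4 + 3)/4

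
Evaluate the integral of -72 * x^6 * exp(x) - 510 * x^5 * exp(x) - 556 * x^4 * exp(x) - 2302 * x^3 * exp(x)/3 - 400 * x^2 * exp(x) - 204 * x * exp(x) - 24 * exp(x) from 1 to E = (2 + 6*E)*(E/3 + 4 + 4*exp(2))*(-3*exp(2) - 2*E - 3)*exp(1 + E) + 1600*E/3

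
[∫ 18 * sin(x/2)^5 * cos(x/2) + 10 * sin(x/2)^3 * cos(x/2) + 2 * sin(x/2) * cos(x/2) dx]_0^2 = 2*sin(1)^2 + 6*sin(1)^6 + 5*sin(1)^4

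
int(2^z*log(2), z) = 2^z + C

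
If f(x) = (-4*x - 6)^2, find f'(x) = 32*x + 48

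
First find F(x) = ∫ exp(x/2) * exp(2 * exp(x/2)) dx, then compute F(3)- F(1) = -exp(2*exp(1/2)) + exp(2*exp(3/2))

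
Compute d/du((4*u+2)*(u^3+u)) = 16*u^3 + 6*u^2 + 8*u + 2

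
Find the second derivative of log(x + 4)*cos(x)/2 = -(x^2*log(x + 4)*cos(x) + 8*x*log(x + 4)*cos(x) + 2*x*sin(x) + 16*log(x + 4)*cos(x) + 8*sin(x) + cos(x))/(2*x^2 + 16*x + 32)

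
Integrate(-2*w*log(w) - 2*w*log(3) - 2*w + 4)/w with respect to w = -2*(w - 2)*log(3*w) + C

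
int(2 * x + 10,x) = x^2 + 10*x + C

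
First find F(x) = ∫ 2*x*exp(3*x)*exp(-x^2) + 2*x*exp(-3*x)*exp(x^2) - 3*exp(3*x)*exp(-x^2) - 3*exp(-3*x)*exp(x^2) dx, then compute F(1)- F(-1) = -exp(4) - exp(2) + exp(-4) + exp(-2)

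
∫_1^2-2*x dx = -3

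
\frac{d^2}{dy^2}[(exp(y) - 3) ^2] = 4*exp(2*y) - 6*exp(y)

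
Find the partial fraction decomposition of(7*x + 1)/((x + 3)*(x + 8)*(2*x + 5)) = -6/(2*x + 5) - 1/(x + 8) + 4/(x + 3)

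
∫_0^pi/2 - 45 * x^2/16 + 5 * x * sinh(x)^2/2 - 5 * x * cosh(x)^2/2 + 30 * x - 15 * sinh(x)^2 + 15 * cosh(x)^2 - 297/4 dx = -78 + (2 - 3*pi/8)*(-15*pi/2 + 5*pi^2/16 + 39)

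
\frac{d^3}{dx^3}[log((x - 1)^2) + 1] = 4/(x^3 - 3*x^2 + 3*x - 1)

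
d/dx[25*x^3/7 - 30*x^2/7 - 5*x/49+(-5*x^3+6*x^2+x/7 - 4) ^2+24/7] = 150*x^5 - 300*x^4 + 968*x^3/7 + 951*x^2/7 - 5122*x/49 - 61/49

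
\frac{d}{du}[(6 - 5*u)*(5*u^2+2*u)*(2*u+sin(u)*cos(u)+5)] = -25*u^3*cos(2*u) - 200*u^3 - 75*u^2*sin(2*u)/2 + 20*u^2*cos(2*u) - 255*u^2 + 20*u*sin(2*u) + 12*u*cos(2*u) + 248*u + 6*sin(2*u) + 60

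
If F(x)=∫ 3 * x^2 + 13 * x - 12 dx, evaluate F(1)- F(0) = -9/2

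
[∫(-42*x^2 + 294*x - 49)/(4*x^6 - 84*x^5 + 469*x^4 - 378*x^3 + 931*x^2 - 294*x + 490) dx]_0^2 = -acot(75/7) + acot(3)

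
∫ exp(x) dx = exp(x) + C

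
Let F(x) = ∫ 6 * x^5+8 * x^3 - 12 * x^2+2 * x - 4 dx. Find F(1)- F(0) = -4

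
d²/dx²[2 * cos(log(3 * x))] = -2*sqrt(2)*cos(log(x) + pi/4 + log(3))/x^2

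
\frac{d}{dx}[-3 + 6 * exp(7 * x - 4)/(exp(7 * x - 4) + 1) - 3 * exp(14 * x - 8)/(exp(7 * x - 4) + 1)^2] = 42*exp(7*x - 4)/(exp(-12)*exp(21*x) + 3*exp(-8)*exp(14*x) + 3*exp(-4)*exp(7*x) + 1)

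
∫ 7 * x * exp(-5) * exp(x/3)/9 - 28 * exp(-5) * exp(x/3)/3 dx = 7*(x - 15)*exp(x/3 - 5)/3 + C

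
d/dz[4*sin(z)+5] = 4*cos(z)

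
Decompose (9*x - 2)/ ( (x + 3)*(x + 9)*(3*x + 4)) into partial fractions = -126/(115*(3*x + 4)) - 83/(138*(x + 9)) + 29/(30*(x + 3))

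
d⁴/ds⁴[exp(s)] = exp(s)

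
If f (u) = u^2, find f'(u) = 2*u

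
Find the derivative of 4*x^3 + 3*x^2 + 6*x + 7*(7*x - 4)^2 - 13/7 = 12*x^2 + 692*x - 386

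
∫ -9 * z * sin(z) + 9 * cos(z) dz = 9*z*cos(z) + C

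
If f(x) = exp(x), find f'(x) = exp(x)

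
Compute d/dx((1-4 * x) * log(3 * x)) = (-4*x*log(x) - 4*x*log(3) - 4*x + 1)/x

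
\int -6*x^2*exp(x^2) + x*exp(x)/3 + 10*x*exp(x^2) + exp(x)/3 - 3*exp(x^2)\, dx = x*exp(x)/3 + (5 - 3*x)*exp(x^2) + C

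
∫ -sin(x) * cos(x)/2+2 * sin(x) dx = (cos(x) - 4)^2/4 + C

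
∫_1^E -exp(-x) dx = -exp(-1) + exp(-E)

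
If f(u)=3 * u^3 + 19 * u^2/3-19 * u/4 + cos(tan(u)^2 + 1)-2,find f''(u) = 18*u - 6*sin(cos(u)^(-2))*tan(u)^4 - 8*sin(cos(u)^(-2))*tan(u)^2 - 2*sin(cos(u)^(-2)) - 4*cos(cos(u)^(-2))*tan(u)^6 - 8*cos(cos(u)^(-2))*tan(u)^4 - 4*cos(cos(u)^(-2))*tan(u)^2 + 38/3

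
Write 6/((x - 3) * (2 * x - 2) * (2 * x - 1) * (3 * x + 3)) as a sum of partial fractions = 8/(15*(2*x - 1)) - 1/(24*(x + 1)) - 1/(4*(x - 1)) + 1/(40*(x - 3))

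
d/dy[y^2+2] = 2*y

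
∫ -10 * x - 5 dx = -5*x^2 - 5*x + C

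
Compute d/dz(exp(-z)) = -exp(-z)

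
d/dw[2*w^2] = 4*w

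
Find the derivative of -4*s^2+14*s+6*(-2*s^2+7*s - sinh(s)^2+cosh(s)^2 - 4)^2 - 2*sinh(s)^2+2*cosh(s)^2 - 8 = 96*s^3 - 504*s^2 + 724*s - 238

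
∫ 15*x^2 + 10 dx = 5*x^3 + 10*x + C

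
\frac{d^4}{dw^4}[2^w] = 2^w*log(2)^4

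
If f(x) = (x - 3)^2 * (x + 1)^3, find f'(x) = 5*x^4 - 12*x^3 - 18*x^2 + 20*x + 21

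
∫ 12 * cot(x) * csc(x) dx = -12*csc(x) + C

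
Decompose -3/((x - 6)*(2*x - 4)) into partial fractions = 3/(8*(x - 2)) - 3/(8*(x - 6))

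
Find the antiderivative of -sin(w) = cos(w) + C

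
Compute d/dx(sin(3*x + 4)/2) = 3*cos(3*x + 4)/2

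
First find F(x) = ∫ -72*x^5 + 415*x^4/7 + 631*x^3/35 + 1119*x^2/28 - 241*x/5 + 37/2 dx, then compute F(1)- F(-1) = 1223/14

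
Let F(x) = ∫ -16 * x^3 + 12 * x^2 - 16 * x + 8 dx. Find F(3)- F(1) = -264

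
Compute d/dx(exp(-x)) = -exp(-x)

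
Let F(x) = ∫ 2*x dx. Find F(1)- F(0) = 1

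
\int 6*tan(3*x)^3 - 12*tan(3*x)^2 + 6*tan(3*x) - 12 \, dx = (tan(3*x) - 2)^2 + C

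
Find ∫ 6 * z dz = 3*z^2 + C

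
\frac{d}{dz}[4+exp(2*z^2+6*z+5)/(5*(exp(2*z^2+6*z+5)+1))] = (4*z*exp(2*z^2 + 6*z + 5) + 6*exp(2*z^2 + 6*z + 5))/(5*exp(10)*exp(12*z)*exp(4*z^2) + 10*exp(5)*exp(6*z)*exp(2*z^2) + 5)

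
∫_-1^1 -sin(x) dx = 0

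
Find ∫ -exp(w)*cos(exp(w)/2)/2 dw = -sin(exp(w)/2) + C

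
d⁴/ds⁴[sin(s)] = sin(s)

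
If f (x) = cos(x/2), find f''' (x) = sin(x/2)/8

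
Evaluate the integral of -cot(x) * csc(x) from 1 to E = -csc(1) + csc(E)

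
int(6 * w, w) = 3*w^2 + C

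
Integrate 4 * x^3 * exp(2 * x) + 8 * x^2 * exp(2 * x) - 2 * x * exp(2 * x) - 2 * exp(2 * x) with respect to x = x*(2*x^2 + x - 2)*exp(2*x) + C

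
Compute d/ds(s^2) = 2*s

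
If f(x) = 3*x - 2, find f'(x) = 3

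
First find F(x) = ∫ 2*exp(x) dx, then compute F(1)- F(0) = -2 + 2*E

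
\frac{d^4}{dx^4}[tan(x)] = 24*tan(x)^5 + 40*tan(x)^3 + 16*tan(x)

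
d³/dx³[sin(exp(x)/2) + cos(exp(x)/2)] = sqrt(2)*(-exp(2*x)*cos((2*exp(x) + pi)/4) - 6*exp(x)*sin((2*exp(x) + pi)/4) + 4*cos((2*exp(x) + pi)/4))*exp(x)/8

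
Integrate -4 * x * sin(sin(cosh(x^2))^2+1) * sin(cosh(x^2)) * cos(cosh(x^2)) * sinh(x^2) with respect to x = cos(sin(cosh(x^2))^2 + 1) + C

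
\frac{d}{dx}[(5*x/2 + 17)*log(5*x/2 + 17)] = 5*log(5*x/2 + 17)/2 + 5/2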